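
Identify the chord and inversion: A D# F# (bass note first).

The distinct note names are A, D#, F#. Stacked in thirds they read D#–F#–A, which is a diminished triad on D#.
With the fifth (A) in the bass, the chord is in second inversion (figured bass 6/4).

D# diminished, second inversion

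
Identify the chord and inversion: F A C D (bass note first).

D minor seventh, first inversion

The pitch classes F, A, C, D arrange in thirds as D–F–A–C: a D minor seventh chord.
The lowest note is F, the third of the chord, so this is first inversion (figured bass 6/5).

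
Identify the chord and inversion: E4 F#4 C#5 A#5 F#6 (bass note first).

The pitch classes E, F#, C#, A# arrange in thirds as F#–A#–C#–E: an F# dominant seventh chord.
E is the seventh of F# dominant seventh; seventh in the bass means third inversion (figured bass 4/2).

F# dominant seventh, third inversion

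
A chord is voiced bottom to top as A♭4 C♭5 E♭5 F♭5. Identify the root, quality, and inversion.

Fb major seventh, first inversion

The distinct note names are Ab, Cb, Eb, Fb. Stacked in thirds they read Fb–Ab–Cb–Eb, which is a major seventh chord on Fb.
With the third (Ab) in the bass, the chord is in first inversion (figured bass 6/5).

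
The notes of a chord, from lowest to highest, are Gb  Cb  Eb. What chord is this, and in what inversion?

Reducing to letter names: Gb, Cb, Eb. These stack in thirds as Cb–Eb–Gb — a Cb major triad.
The lowest note is Gb, the fifth of the chord, so this is second inversion (figured bass 6/4).

Cb major, second inversion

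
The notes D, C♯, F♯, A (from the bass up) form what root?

D, C#, F#, A are the tones of a D major seventh chord (D–F#–A–C#), making D the root.

D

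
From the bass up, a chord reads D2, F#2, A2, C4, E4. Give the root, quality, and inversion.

Reducing to letter names: D, F#, A, C, E. These stack in thirds as D–F#–A–C–E — a D dominant ninth chord.
With the root (D) in the bass, the chord is in root position.

D dominant ninth, root position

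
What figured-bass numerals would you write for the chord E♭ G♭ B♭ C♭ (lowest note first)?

The notes Eb, Gb, Bb, Cb stack in thirds as Cb–Eb–Gb–Bb — a Cb major seventh chord. The bass Eb is the third, so this is first inversion: figured 6/5.

6/5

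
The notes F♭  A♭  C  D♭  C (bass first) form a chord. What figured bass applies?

6/5

The notes Fb, Ab, C, Db stack in thirds as Db–Fb–Ab–C — a Db minor-major seventh chord. The bass Fb is the third, so this is first inversion: figured 6/5.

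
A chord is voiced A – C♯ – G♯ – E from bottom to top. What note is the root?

A, C#, G#, E are the tones of an A major seventh chord (A–C#–E–G#), making A the root.

A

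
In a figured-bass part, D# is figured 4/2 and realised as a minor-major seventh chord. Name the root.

The figures 4/2 mean the seventh of the chord is in the bass. If D# is the seventh of a minor-major seventh chord, the root is E (chord tones E–G–B–D#).

E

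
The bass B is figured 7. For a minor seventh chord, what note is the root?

B

The figures 7 mean the root of the chord is in the bass. If B is the root of a minor seventh chord, the root is B (chord tones B–D–F#–A).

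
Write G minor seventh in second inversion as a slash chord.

Second inversion of G minor seventh has the fifth (D) in the bass. As a slash chord: Gm7/D.

Gm7/D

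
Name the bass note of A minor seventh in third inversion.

In third inversion the seventh is lowest. For A minor seventh (A–C–E–G) that is G.

G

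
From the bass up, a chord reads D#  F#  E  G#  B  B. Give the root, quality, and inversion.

E major ninth, third inversion

The pitch classes D#, F#, E, G#, B arrange in thirds as E–G#–B–D#–F#: an E major ninth chord.
D# is the seventh of E major ninth; seventh in the bass means third inversion.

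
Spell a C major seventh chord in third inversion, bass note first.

Spelling C major seventh: C–E–G–B. In third inversion the seventh is bass, giving B, C, E, G from the bottom.

B, C, E, G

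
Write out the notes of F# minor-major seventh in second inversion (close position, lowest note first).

C#, E#, F#, A

The chord tones are F#–A–C#–E#. With the fifth (C#) lowest for second inversion: C#, E#, F#, A.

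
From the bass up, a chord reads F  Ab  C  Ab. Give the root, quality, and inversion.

The pitch classes F, Ab, C arrange in thirds as F–Ab–C: an F minor triad.
The lowest note is F, the root of the chord, so this is root position (figured bass 5/3).

F minor, root position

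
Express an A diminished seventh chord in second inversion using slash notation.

Second inversion of A diminished seventh has the fifth (Eb) in the bass. As a slash chord: Adim7/Eb.

Adim7/Eb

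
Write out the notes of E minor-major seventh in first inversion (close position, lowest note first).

E minor-major seventh is E–G–B–D#. First inversion puts the third (G) in the bass, with the remaining tones above: G, B, D#, E.

G, B, D#, E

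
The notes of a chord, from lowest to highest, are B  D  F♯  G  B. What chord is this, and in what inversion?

G major seventh, first inversion

The distinct note names are B, D, F#, G. Stacked in thirds they read G–B–D–F#, which is a major seventh chord on G.
With the third (B) in the bass, the chord is in first inversion (figured bass 6/5).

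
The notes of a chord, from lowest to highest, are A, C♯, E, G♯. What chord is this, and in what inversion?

A major seventh, root position

The distinct note names are A, C#, E, G#. Stacked in thirds they read A–C#–E–G#, which is a major seventh chord on A.
The lowest note is A, the root of the chord, so this is root position (figured bass 7).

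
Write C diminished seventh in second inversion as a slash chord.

Second inversion of C diminished seventh has the fifth (Gb) in the bass. As a slash chord: Cdim7/Gb.

Cdim7/Gb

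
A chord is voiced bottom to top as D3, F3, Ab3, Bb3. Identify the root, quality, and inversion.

The pitch classes D, F, Ab, Bb arrange in thirds as Bb–D–F–Ab: a Bb dominant seventh chord.
D is the third of Bb dominant seventh; third in the bass means first inversion (figured bass 6/5).

Bb dominant seventh, first inversion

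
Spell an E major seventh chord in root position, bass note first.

Spelling E major seventh: E–G#–B–D#. In root position the root is bass, giving E, G#, B, D# from the bottom.

E, G#, B, D#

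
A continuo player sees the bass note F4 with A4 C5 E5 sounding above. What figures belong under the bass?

The notes F, A, C, E stack in thirds as F–A–C–E — an F major seventh chord. The bass F is the root, so this is root position: figured 7.

7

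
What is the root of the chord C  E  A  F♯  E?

F#

The distinct letter names are C, E, A, F#. Arranged as a stack of thirds they read F#–A–C–E, so F# is the root (an F# half-diminished seventh chord).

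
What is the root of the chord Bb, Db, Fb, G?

Bb, Db, Fb, G are the tones of a G diminished seventh chord (G–Bb–Db–Fb), making G the root.

G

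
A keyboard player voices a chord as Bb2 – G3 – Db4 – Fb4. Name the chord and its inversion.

The distinct note names are Bb, G, Db, Fb. Stacked in thirds they read G–Bb–Db–Fb, which is a diminished seventh chord on G.
Bb is the third of G diminished seventh; third in the bass means first inversion (figured bass 6/5).

G diminished seventh, first inversion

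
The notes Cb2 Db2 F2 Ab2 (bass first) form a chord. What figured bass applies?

4/2

The notes Cb, Db, F, Ab stack in thirds as Db–F–Ab–Cb — a Db dominant seventh chord. The bass Cb is the seventh, so this is third inversion: figured 4/2.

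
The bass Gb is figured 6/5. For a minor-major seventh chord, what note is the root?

Eb

The figures 6/5 mean the third of the chord is in the bass. If Gb is the third of a minor-major seventh chord, the root is Eb (chord tones Eb–Gb–Bb–D).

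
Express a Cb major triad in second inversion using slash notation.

Second inversion of Cb major has the fifth (Gb) in the bass. As a slash chord: CbM/Gb.

CbM/Gb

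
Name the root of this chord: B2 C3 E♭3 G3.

B, C, Eb, G are the tones of a C minor-major seventh chord (C–Eb–G–B), making C the root.

C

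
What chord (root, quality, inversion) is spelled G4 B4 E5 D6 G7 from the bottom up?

Reducing to letter names: G, B, E, D. These stack in thirds as E–G–B–D — an E minor seventh chord.
G is the third of E minor seventh; third in the bass means first inversion (figured bass 6/5).

E minor seventh, first inversion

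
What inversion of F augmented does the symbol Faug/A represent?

Faug/A means F augmented with A in the bass. A is the third of F augmented (F–A–C#), so this is first inversion.

first inversion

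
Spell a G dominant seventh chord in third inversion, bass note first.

G dominant seventh is G–B–D–F. Third inversion puts the seventh (F) in the bass, with the remaining tones above: F, G, B, D.

F, G, B, D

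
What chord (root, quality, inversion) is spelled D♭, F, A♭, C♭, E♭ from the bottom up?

The distinct note names are Db, F, Ab, Cb, Eb. Stacked in thirds they read Db–F–Ab–Cb–Eb, which is a dominant ninth chord on Db.
The lowest note is Db, the root of the chord, so this is root position.

Db dominant ninth, root position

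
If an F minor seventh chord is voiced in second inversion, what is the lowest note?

C

In second inversion the fifth is lowest. For F minor seventh (F–Ab–C–Eb) that is C.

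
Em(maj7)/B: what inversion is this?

Em(maj7)/B means E minor-major seventh with B in the bass. B is the fifth of E minor-major seventh (E–G–B–D#), so this is second inversion.

second inversion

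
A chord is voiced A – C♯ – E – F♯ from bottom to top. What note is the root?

A, C#, E, F# are the tones of an F# minor seventh chord (F#–A–C#–E), making F# the root.

F#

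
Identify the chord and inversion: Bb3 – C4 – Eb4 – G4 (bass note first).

The pitch classes Bb, C, Eb, G arrange in thirds as C–Eb–G–Bb: a C minor seventh chord.
With the seventh (Bb) in the bass, the chord is in third inversion (figured bass 4/2).

C minor seventh, third inversion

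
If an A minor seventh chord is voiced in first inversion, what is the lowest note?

C

A minor seventh is A–C–E–G. First inversion places the third in the bass: C.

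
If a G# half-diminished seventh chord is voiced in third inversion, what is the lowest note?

F#

In third inversion the seventh is lowest. For G# half-diminished seventh (G#–B–D–F#) that is F#.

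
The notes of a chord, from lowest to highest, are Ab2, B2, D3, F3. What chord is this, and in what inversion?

Reducing to letter names: Ab, B, D, F. These stack in thirds as B–D–F–Ab — a B diminished seventh chord.
The lowest note is Ab, the seventh of the chord, so this is third inversion (figured bass 4/2).

B diminished seventh, third inversion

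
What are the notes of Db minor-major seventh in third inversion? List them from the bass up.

C, Db, Fb, Ab

Db minor-major seventh is Db–Fb–Ab–C. Third inversion puts the seventh (C) in the bass, with the remaining tones above: C, Db, Fb, Ab.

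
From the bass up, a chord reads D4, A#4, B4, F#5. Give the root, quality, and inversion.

The pitch classes D, A#, B, F# arrange in thirds as B–D–F#–A#: a B minor-major seventh chord.
With the third (D) in the bass, the chord is in first inversion (figured bass 6/5).

B minor-major seventh, first inversion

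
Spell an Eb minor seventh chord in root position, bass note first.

The chord tones are Eb–Gb–Bb–Db. With the root (Eb) lowest for root position: Eb, Gb, Bb, Db.

Eb, Gb, Bb, Db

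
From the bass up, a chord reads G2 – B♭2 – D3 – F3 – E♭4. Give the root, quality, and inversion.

The distinct note names are G, Bb, D, F, Eb. Stacked in thirds they read Eb–G–Bb–D–F, which is a major ninth chord on Eb.
G is the third of Eb major ninth; third in the bass means first inversion.

Eb major ninth, first inversion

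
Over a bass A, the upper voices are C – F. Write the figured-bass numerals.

The notes A, C, F stack in thirds as F–A–C — an F major triad. The bass A is the third, so this is first inversion: figured 6.

6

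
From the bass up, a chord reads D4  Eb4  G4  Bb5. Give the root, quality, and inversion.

Reducing to letter names: D, Eb, G, Bb. These stack in thirds as Eb–G–Bb–D — an Eb major seventh chord.
D is the seventh of Eb major seventh; seventh in the bass means third inversion (figured bass 4/2).

Eb major seventh, third inversion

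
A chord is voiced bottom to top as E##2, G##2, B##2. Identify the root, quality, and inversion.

E## minor, root position

The pitch classes E##, G##, B## arrange in thirds as E##–G##–B##: an E## minor triad.
The lowest note is E##, the root of the chord, so this is root position (figured bass 5/3).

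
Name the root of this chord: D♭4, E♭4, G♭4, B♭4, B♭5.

Eb

Db, Eb, Gb, Bb are the tones of an Eb minor seventh chord (Eb–Gb–Bb–Db), making Eb the root.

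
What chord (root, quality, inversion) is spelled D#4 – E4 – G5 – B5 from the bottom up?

E minor-major seventh, third inversion

The distinct note names are D#, E, G, B. Stacked in thirds they read E–G–B–D#, which is a minor-major seventh chord on E.
The lowest note is D#, the seventh of the chord, so this is third inversion (figured bass 4/2).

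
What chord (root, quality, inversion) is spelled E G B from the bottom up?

E minor, root position

The pitch classes E, G, B arrange in thirds as E–G–B: an E minor triad.
E is the root of E minor; root in the bass means root position (figured bass 5/3).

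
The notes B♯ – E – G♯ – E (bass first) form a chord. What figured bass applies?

The notes B#, E, G# stack in thirds as E–G#–B# — an E augmented triad. The bass B# is the fifth, so this is second inversion: figured 6/4.

6/4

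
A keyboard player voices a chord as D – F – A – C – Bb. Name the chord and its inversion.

Bb major ninth, first inversion

Reducing to letter names: D, F, A, C, Bb. These stack in thirds as Bb–D–F–A–C — a Bb major ninth chord.
The lowest note is D, the third of the chord, so this is first inversion.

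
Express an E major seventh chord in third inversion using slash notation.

Emaj7/D#

Third inversion of E major seventh has the seventh (D#) in the bass. As a slash chord: Emaj7/D#.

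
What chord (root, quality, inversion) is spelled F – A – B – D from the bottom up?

B half-diminished seventh, second inversion

The pitch classes F, A, B, D arrange in thirds as B–D–F–A: a B half-diminished seventh chord.
The lowest note is F, the fifth of the chord, so this is second inversion (figured bass 4/3).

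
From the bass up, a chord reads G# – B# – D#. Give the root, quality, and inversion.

G# major, root position

The distinct note names are G#, B#, D#. Stacked in thirds they read G#–B#–D#, which is a major triad on G#.
The lowest note is G#, the root of the chord, so this is root position (figured bass 5/3).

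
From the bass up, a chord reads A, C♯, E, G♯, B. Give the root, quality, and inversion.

A major ninth, root position

The pitch classes A, C#, E, G#, B arrange in thirds as A–C#–E–G#–B: an A major ninth chord.
With the root (A) in the bass, the chord is in root position.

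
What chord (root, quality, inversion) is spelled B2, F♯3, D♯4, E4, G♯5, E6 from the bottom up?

Reducing to letter names: B, F#, D#, E, G#. These stack in thirds as E–G#–B–D#–F# — an E major ninth chord.
With the fifth (B) in the bass, the chord is in second inversion.

E major ninth, second inversion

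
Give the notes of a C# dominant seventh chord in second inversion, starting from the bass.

The chord tones are C#–E#–G#–B. With the fifth (G#) lowest for second inversion: G#, B, C#, E#.

G#, B, C#, E#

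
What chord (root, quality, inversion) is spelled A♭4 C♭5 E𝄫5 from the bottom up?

The distinct note names are Ab, Cb, Ebb. Stacked in thirds they read Ab–Cb–Ebb, which is a diminished triad on Ab.
With the root (Ab) in the bass, the chord is in root position (figured bass 5/3).

Ab diminished, root position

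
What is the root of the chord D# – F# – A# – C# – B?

The distinct letter names are D#, F#, A#, C#, B. Arranged as a stack of thirds they read B–D#–F#–A#–C#, so B is the root (a B major ninth chord).

B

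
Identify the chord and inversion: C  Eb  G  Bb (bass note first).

The pitch classes C, Eb, G, Bb arrange in thirds as C–Eb–G–Bb: a C minor seventh chord.
With the root (C) in the bass, the chord is in root position (figured bass 7).

C minor seventh, root position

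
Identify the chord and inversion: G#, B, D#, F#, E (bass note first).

The pitch classes G#, B, D#, F#, E arrange in thirds as E–G#–B–D#–F#: an E major ninth chord.
The lowest note is G#, the third of the chord, so this is first inversion.

E major ninth, first inversion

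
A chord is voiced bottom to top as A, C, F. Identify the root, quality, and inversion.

The pitch classes A, C, F arrange in thirds as F–A–C: an F major triad.
The lowest note is A, the third of the chord, so this is first inversion (figured bass 6).

F major, first inversion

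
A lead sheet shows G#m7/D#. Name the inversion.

second inversion

G#m7/D# means G# minor seventh with D# in the bass. D# is the fifth of G# minor seventh (G#–B–D#–F#), so this is second inversion.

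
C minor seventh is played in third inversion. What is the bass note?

The seventh of C minor seventh (C–Eb–G–Bb) is Bb; that is the bass in third inversion.

Bb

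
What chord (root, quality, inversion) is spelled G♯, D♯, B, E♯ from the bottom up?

The distinct note names are G#, D#, B, E#. Stacked in thirds they read E#–G#–B–D#, which is a half-diminished seventh chord on E#.
With the third (G#) in the bass, the chord is in first inversion (figured bass 6/5).

E# half-diminished seventh, first inversion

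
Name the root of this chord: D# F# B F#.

B

The distinct letter names are D#, F#, B. Arranged as a stack of thirds they read B–D#–F#, so B is the root (a B major triad).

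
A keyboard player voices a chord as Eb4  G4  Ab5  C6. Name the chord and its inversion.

Reducing to letter names: Eb, G, Ab, C. These stack in thirds as Ab–C–Eb–G — an Ab major seventh chord.
With the fifth (Eb) in the bass, the chord is in second inversion (figured bass 4/3).

Ab major seventh, second inversion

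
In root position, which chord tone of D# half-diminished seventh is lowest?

In root position the root is lowest. For D# half-diminished seventh (D#–F#–A–C#) that is D#.

D#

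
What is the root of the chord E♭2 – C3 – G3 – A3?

A

The distinct letter names are Eb, C, G, A. Arranged as a stack of thirds they read A–C–Eb–G, so A is the root (an A half-diminished seventh chord).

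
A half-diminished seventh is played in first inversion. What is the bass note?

A half-diminished seventh is A–C–Eb–G. First inversion places the third in the bass: C.

C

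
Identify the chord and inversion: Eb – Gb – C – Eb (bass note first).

The pitch classes Eb, Gb, C arrange in thirds as C–Eb–Gb: a C diminished triad.
The lowest note is Eb, the third of the chord, so this is first inversion (figured bass 6).

C diminished, first inversion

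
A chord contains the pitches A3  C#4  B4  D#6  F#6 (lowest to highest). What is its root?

B

A, C#, B, D#, F# are the tones of a B dominant ninth chord (B–D#–F#–A–C#), making B the root.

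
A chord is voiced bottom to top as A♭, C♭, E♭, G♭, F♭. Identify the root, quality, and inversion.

Fb major ninth, first inversion

The pitch classes Ab, Cb, Eb, Gb, Fb arrange in thirds as Fb–Ab–Cb–Eb–Gb: an Fb major ninth chord.
The lowest note is Ab, the third of the chord, so this is first inversion.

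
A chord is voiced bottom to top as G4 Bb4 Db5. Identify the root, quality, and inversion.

G diminished, root position

The distinct note names are G, Bb, Db. Stacked in thirds they read G–Bb–Db, which is a diminished triad on G.
The lowest note is G, the root of the chord, so this is root position (figured bass 5/3).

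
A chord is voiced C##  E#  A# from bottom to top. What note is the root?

C##, E#, A# are the tones of an A# major triad (A#–C##–E#), making A# the root.

A#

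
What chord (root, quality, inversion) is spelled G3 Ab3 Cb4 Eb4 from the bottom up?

Ab minor-major seventh, third inversion

Reducing to letter names: G, Ab, Cb, Eb. These stack in thirds as Ab–Cb–Eb–G — an Ab minor-major seventh chord.
The lowest note is G, the seventh of the chord, so this is third inversion (figured bass 4/2).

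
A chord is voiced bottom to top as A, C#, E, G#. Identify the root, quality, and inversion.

Reducing to letter names: A, C#, E, G#. These stack in thirds as A–C#–E–G# — an A major seventh chord.
With the root (A) in the bass, the chord is in root position (figured bass 7).

A major seventh, root position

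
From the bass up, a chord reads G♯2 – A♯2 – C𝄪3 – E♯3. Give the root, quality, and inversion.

A# dominant seventh, third inversion

The pitch classes G#, A#, C##, E# arrange in thirds as A#–C##–E#–G#: an A# dominant seventh chord.
With the seventh (G#) in the bass, the chord is in third inversion (figured bass 4/2).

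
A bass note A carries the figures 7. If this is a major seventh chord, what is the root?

A

The figures 7 mean the root of the chord is in the bass. If A is the root of a major seventh chord, the root is A (chord tones A–C#–E–G#).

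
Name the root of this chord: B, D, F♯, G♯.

The distinct letter names are B, D, F#, G#. Arranged as a stack of thirds they read G#–B–D–F#, so G# is the root (a G# half-diminished seventh chord).

G#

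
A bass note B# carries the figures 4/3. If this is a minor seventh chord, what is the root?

The figures 4/3 mean the fifth of the chord is in the bass. If B# is the fifth of a minor seventh chord, the root is E# (chord tones E#–G#–B#–D#).

E#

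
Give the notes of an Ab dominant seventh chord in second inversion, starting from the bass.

Eb, Gb, Ab, C

The chord tones are Ab–C–Eb–Gb. With the fifth (Eb) lowest for second inversion: Eb, Gb, Ab, C.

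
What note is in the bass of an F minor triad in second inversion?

C

In second inversion the fifth is lowest. For F minor (F–Ab–C) that is C.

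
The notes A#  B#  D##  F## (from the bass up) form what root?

B#

Reordering A#, B#, D##, F## into stacked thirds gives B#–D##–F##–A#; the bottom of that stack, B#, is the root.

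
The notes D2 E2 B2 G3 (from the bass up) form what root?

D, E, B, G are the tones of an E minor seventh chord (E–G–B–D), making E the root.

E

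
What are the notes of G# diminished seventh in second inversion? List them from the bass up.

D, F, G#, B

The chord tones are G#–B–D–F. With the fifth (D) lowest for second inversion: D, F, G#, B.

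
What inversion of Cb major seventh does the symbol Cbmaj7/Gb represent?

second inversion

Cbmaj7/Gb means Cb major seventh with Gb in the bass. Gb is the fifth of Cb major seventh (Cb–Eb–Gb–Bb), so this is second inversion.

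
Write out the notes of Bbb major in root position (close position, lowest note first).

The chord tones are Bbb–Db–Fb. With the root (Bbb) lowest for root position: Bbb, Db, Fb.

Bbb, Db, Fb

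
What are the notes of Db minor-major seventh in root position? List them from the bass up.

Db, Fb, Ab, C

Spelling Db minor-major seventh: Db–Fb–Ab–C. In root position the root is bass, giving Db, Fb, Ab, C from the bottom.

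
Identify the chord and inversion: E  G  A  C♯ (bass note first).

The distinct note names are E, G, A, C#. Stacked in thirds they read A–C#–E–G, which is a dominant seventh chord on A.
E is the fifth of A dominant seventh; fifth in the bass means second inversion (figured bass 4/3).

A dominant seventh, second inversion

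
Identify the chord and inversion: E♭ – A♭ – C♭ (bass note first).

The pitch classes Eb, Ab, Cb arrange in thirds as Ab–Cb–Eb: an Ab minor triad.
With the fifth (Eb) in the bass, the chord is in second inversion (figured bass 6/4).

Ab minor, second inversion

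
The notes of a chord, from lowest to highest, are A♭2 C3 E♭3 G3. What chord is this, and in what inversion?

Reducing to letter names: Ab, C, Eb, G. These stack in thirds as Ab–C–Eb–G — an Ab major seventh chord.
Ab is the root of Ab major seventh; root in the bass means root position (figured bass 7).

Ab major seventh, root position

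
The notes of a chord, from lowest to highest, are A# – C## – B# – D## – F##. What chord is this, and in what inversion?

The distinct note names are A#, C##, B#, D##, F##. Stacked in thirds they read B#–D##–F##–A#–C##, which is a dominant ninth chord on B#.
The lowest note is A#, the seventh of the chord, so this is third inversion.

B# dominant ninth, third inversion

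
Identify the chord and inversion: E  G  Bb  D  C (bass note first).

The distinct note names are E, G, Bb, D, C. Stacked in thirds they read C–E–G–Bb–D, which is a dominant ninth chord on C.
The lowest note is E, the third of the chord, so this is first inversion.

C dominant ninth, first inversion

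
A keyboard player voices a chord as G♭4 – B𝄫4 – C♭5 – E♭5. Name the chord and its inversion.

Reducing to letter names: Gb, Bbb, Cb, Eb. These stack in thirds as Cb–Eb–Gb–Bbb — a Cb dominant seventh chord.
Gb is the fifth of Cb dominant seventh; fifth in the bass means second inversion (figured bass 4/3).

Cb dominant seventh, second inversion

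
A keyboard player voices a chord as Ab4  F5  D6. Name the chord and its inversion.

The pitch classes Ab, F, D arrange in thirds as D–F–Ab: a D diminished triad.
The lowest note is Ab, the fifth of the chord, so this is second inversion (figured bass 6/4).

D diminished, second inversion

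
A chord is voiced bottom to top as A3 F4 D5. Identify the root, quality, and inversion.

D minor, second inversion

The pitch classes A, F, D arrange in thirds as D–F–A: a D minor triad.
A is the fifth of D minor; fifth in the bass means second inversion (figured bass 6/4).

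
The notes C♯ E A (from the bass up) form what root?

C#, E, A are the tones of an A major triad (A–C#–E), making A the root.

A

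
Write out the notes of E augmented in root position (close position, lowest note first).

E, G#, B#

The chord tones are E–G#–B#. With the root (E) lowest for root position: E, G#, B#.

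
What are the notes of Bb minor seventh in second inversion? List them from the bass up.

F, Ab, Bb, Db

Spelling Bb minor seventh: Bb–Db–F–Ab. In second inversion the fifth is bass, giving F, Ab, Bb, Db from the bottom.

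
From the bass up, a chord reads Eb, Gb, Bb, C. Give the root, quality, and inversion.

C half-diminished seventh, first inversion

The distinct note names are Eb, Gb, Bb, C. Stacked in thirds they read C–Eb–Gb–Bb, which is a half-diminished seventh chord on C.
Eb is the third of C half-diminished seventh; third in the bass means first inversion (figured bass 6/5).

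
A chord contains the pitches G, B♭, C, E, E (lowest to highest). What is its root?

C

The distinct letter names are G, Bb, C, E. Arranged as a stack of thirds they read C–E–G–Bb, so C is the root (a C dominant seventh chord).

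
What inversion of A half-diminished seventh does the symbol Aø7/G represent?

third inversion

Aø7/G means A half-diminished seventh with G in the bass. G is the seventh of A half-diminished seventh (A–C–Eb–G), so this is third inversion.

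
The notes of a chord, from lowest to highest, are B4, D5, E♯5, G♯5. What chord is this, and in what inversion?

The distinct note names are B, D, E#, G#. Stacked in thirds they read E#–G#–B–D, which is a diminished seventh chord on E#.
With the fifth (B) in the bass, the chord is in second inversion (figured bass 4/3).

E# diminished seventh, second inversion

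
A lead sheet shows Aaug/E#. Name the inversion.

second inversion

Aaug/E# means A augmented with E# in the bass. E# is the fifth of A augmented (A–C#–E#), so this is second inversion.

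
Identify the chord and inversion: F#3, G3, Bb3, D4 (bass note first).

Reducing to letter names: F#, G, Bb, D. These stack in thirds as G–Bb–D–F# — a G minor-major seventh chord.
With the seventh (F#) in the bass, the chord is in third inversion (figured bass 4/2).

G minor-major seventh, third inversion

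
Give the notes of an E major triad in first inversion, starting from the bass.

The chord tones are E–G#–B. With the third (G#) lowest for first inversion: G#, B, E.

G#, B, E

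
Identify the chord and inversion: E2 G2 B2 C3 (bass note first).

Reducing to letter names: E, G, B, C. These stack in thirds as C–E–G–B — a C major seventh chord.
The lowest note is E, the third of the chord, so this is first inversion (figured bass 6/5).

C major seventh, first inversion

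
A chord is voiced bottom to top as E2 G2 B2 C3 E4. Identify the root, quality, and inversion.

Reducing to letter names: E, G, B, C. These stack in thirds as C–E–G–B — a C major seventh chord.
The lowest note is E, the third of the chord, so this is first inversion (figured bass 6/5).

C major seventh, first inversion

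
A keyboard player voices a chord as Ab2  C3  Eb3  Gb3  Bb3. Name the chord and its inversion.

Ab dominant ninth, root position

The pitch classes Ab, C, Eb, Gb, Bb arrange in thirds as Ab–C–Eb–Gb–Bb: an Ab dominant ninth chord.
The lowest note is Ab, the root of the chord, so this is root position.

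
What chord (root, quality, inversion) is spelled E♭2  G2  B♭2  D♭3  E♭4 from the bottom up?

Eb dominant seventh, root position

The distinct note names are Eb, G, Bb, Db. Stacked in thirds they read Eb–G–Bb–Db, which is a dominant seventh chord on Eb.
With the root (Eb) in the bass, the chord is in root position (figured bass 7).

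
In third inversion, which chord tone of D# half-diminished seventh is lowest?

C#

The seventh of D# half-diminished seventh (D#–F#–A–C#) is C#; that is the bass in third inversion.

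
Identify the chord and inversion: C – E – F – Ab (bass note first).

F minor-major seventh, second inversion

The distinct note names are C, E, F, Ab. Stacked in thirds they read F–Ab–C–E, which is a minor-major seventh chord on F.
C is the fifth of F minor-major seventh; fifth in the bass means second inversion (figured bass 4/3).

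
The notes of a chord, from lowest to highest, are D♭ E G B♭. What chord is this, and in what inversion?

E diminished seventh, third inversion

Reducing to letter names: Db, E, G, Bb. These stack in thirds as E–G–Bb–Db — an E diminished seventh chord.
The lowest note is Db, the seventh of the chord, so this is third inversion (figured bass 4/2).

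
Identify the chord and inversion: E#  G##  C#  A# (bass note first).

The pitch classes E#, G##, C#, A# arrange in thirds as A#–C#–E#–G##: an A# minor-major seventh chord.
The lowest note is E#, the fifth of the chord, so this is second inversion (figured bass 4/3).

A# minor-major seventh, second inversion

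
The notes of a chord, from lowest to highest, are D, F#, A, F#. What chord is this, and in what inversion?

Reducing to letter names: D, F#, A. These stack in thirds as D–F#–A — a D major triad.
D is the root of D major; root in the bass means root position (figured bass 5/3).

D major, root position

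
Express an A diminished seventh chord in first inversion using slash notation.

First inversion of A diminished seventh has the third (C) in the bass. As a slash chord: Adim7/C.

Adim7/C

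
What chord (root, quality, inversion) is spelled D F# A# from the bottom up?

D augmented, root position

Reducing to letter names: D, F#, A#. These stack in thirds as D–F#–A# — a D augmented triad.
D is the root of D augmented; root in the bass means root position (figured bass 5/3).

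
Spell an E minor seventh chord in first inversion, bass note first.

G, B, D, E

The chord tones are E–G–B–D. With the third (G) lowest for first inversion: G, B, D, E.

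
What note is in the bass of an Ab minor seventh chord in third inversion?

Gb

In third inversion the seventh is lowest. For Ab minor seventh (Ab–Cb–Eb–Gb) that is Gb.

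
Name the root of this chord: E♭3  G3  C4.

C

The distinct letter names are Eb, G, C. Arranged as a stack of thirds they read C–Eb–G, so C is the root (a C minor triad).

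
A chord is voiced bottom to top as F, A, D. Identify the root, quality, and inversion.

D minor, first inversion

Reducing to letter names: F, A, D. These stack in thirds as D–F–A — a D minor triad.
The lowest note is F, the third of the chord, so this is first inversion (figured bass 6).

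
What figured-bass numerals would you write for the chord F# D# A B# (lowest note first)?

4/3

The notes F#, D#, A, B# stack in thirds as B#–D#–F#–A — a B# diminished seventh chord. The bass F# is the fifth, so this is second inversion: figured 4/3.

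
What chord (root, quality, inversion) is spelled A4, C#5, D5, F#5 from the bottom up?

The pitch classes A, C#, D, F# arrange in thirds as D–F#–A–C#: a D major seventh chord.
The lowest note is A, the fifth of the chord, so this is second inversion (figured bass 4/3).

D major seventh, second inversion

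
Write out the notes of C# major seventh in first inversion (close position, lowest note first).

C# major seventh is C#–E#–G#–B#. First inversion puts the third (E#) in the bass, with the remaining tones above: E#, G#, B#, C#.

E#, G#, B#, C#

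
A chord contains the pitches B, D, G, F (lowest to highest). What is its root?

G

Reordering B, D, G, F into stacked thirds gives G–B–D–F; the bottom of that stack, G, is the root.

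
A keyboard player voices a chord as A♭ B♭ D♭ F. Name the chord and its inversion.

Reducing to letter names: Ab, Bb, Db, F. These stack in thirds as Bb–Db–F–Ab — a Bb minor seventh chord.
With the seventh (Ab) in the bass, the chord is in third inversion (figured bass 4/2).

Bb minor seventh, third inversion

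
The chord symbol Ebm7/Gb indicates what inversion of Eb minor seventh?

first inversion

Ebm7/Gb means Eb minor seventh with Gb in the bass. Gb is the third of Eb minor seventh (Eb–Gb–Bb–Db), so this is first inversion.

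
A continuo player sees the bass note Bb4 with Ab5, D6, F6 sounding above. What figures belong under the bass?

7

The notes Bb, Ab, D, F stack in thirds as Bb–D–F–Ab — a Bb dominant seventh chord. The bass Bb is the root, so this is root position: figured 7.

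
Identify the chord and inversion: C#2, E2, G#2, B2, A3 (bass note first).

A major ninth, first inversion

The pitch classes C#, E, G#, B, A arrange in thirds as A–C#–E–G#–B: an A major ninth chord.
The lowest note is C#, the third of the chord, so this is first inversion.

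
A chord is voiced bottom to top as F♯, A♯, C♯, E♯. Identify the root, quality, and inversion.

The distinct note names are F#, A#, C#, E#. Stacked in thirds they read F#–A#–C#–E#, which is a major seventh chord on F#.
With the root (F#) in the bass, the chord is in root position (figured bass 7).

F# major seventh, root position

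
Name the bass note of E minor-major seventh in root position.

E

The root of E minor-major seventh (E–G–B–D#) is E; that is the bass in root position.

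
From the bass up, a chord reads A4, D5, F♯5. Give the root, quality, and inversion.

The pitch classes A, D, F# arrange in thirds as D–F#–A: a D major triad.
With the fifth (A) in the bass, the chord is in second inversion (figured bass 6/4).

D major, second inversion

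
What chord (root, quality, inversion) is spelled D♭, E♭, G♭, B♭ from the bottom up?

Eb minor seventh, third inversion

The distinct note names are Db, Eb, Gb, Bb. Stacked in thirds they read Eb–Gb–Bb–Db, which is a minor seventh chord on Eb.
The lowest note is Db, the seventh of the chord, so this is third inversion (figured bass 4/2).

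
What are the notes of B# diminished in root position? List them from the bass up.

Spelling B# diminished: B#–D#–F#. In root position the root is bass, giving B#, D#, F# from the bottom.

B#, D#, F#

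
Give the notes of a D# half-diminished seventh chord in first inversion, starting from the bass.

F#, A, C#, D#

The chord tones are D#–F#–A–C#. With the third (F#) lowest for first inversion: F#, A, C#, D#.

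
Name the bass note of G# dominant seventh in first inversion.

B#

In first inversion the third is lowest. For G# dominant seventh (G#–B#–D#–F#) that is B#.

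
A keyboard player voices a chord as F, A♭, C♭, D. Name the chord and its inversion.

D diminished seventh, first inversion

Reducing to letter names: F, Ab, Cb, D. These stack in thirds as D–F–Ab–Cb — a D diminished seventh chord.
F is the third of D diminished seventh; third in the bass means first inversion (figured bass 6/5).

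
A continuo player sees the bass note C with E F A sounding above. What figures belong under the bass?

4/3

The notes C, E, F, A stack in thirds as F–A–C–E — an F major seventh chord. The bass C is the fifth, so this is second inversion: figured 4/3.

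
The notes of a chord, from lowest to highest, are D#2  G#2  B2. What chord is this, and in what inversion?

The distinct note names are D#, G#, B. Stacked in thirds they read G#–B–D#, which is a minor triad on G#.
With the fifth (D#) in the bass, the chord is in second inversion (figured bass 6/4).

G# minor, second inversion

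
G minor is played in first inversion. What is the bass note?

Bb

In first inversion the third is lowest. For G minor (G–Bb–D) that is Bb.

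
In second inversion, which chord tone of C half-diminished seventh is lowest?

In second inversion the fifth is lowest. For C half-diminished seventh (C–Eb–Gb–Bb) that is Gb.

Gb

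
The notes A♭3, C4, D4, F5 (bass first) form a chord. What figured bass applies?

The notes Ab, C, D, F stack in thirds as D–F–Ab–C — a D half-diminished seventh chord. The bass Ab is the fifth, so this is second inversion: figured 4/3.

4/3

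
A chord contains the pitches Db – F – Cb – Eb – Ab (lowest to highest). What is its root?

The distinct letter names are Db, F, Cb, Eb, Ab. Arranged as a stack of thirds they read Db–F–Ab–Cb–Eb, so Db is the root (a Db dominant ninth chord).

Db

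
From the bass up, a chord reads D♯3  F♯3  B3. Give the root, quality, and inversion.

The pitch classes D#, F#, B arrange in thirds as B–D#–F#: a B major triad.
With the third (D#) in the bass, the chord is in first inversion (figured bass 6).

B major, first inversion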